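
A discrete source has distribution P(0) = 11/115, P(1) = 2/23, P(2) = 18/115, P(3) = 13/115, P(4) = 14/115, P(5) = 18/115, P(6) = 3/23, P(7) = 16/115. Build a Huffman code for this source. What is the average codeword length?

Repeatedly combine the two least-probable nodes; the expected code length is the sum of the merged weights.
merge 2/23 + 11/115 → 21/115
merge 13/115 + 14/115 → 27/115
merge 3/23 + 16/115 → 31/115
merge 18/115 + 18/115 → 36/115
merge 21/115 + 27/115 → 48/115
merge 31/115 + 36/115 → 67/115
merge 48/115 + 67/115 → 1
L = 21/115 + 27/115 + 31/115 + 36/115 + 48/115 + 67/115 + 1 = 3 bits/symbol.

3 bits/symbol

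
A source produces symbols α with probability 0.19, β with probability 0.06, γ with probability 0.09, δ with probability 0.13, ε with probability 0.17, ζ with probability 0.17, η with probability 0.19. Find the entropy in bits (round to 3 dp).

H = −Σ pᵢ log₂ pᵢ.
−0.19·log₂(0.19) = 0.4552
−0.06·log₂(0.06) = 0.2435
−0.09·log₂(0.09) = 0.3127
−0.13·log₂(0.13) = 0.3826
−0.17·log₂(0.17) = 0.4346
−0.17·log₂(0.17) = 0.4346
−0.19·log₂(0.19) = 0.4552
Sum ≈ 2.7185 → 2.718 bits.

2.718 bits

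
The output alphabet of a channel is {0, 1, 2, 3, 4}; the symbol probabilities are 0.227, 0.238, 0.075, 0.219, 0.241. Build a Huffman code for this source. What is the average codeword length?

2.294 bits/symbol

Repeatedly combine the two least-probable nodes; the expected code length is the sum of the merged weights.
merge 3/40 + 219/1000 → 147/500
merge 227/1000 + 119/500 → 93/200
merge 241/1000 + 147/500 → 107/200
merge 93/200 + 107/200 → 1
L = 147/500 + 93/200 + 107/200 + 1 = 1147/500 = 2.294 bits/symbol.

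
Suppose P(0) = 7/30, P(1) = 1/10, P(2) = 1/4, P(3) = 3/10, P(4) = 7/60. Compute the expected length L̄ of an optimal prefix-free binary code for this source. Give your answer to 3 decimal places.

Repeatedly combine the two least-probable nodes; the expected code length is the sum of the merged weights.
merge 1/10 + 7/60 → 13/60
merge 13/60 + 7/30 → 9/20
merge 1/4 + 3/10 → 11/20
merge 9/20 + 11/20 → 1
L = 13/60 + 9/20 + 11/20 + 1 = 133/60 ≈ 2.217 bits/symbol.

2.217 bits/symbol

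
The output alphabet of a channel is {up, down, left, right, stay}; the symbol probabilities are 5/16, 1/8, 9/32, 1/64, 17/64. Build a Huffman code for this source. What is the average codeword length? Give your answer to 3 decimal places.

2.141 bits/symbol

Repeatedly combine the two least-probable nodes; the expected code length is the sum of the merged weights.
merge 1/64 + 1/8 → 9/64
merge 9/64 + 17/64 → 13/32
merge 9/32 + 5/16 → 19/32
merge 13/32 + 19/32 → 1
L = 9/64 + 13/32 + 19/32 + 1 = 137/64 ≈ 2.141 bits/symbol.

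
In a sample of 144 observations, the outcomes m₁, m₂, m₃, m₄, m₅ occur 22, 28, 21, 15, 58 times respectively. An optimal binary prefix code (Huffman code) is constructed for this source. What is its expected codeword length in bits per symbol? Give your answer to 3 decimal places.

Probabilities are the counts divided by 144.
Repeatedly combine the two least-probable nodes; the expected code length is the sum of the merged weights.
merge 5/48 + 7/48 → 1/4
merge 11/72 + 7/36 → 25/72
merge 1/4 + 25/72 → 43/72
merge 29/72 + 43/72 → 1
L = 1/4 + 25/72 + 43/72 + 1 = 79/36 ≈ 2.194 bits/symbol.

2.194 bits/symbol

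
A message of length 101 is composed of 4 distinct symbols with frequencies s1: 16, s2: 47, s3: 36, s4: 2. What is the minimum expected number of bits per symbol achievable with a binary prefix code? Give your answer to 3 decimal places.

Probabilities are the counts divided by 101.
Repeatedly combine the two least-probable nodes; the expected code length is the sum of the merged weights.
merge 2/101 + 16/101 → 18/101
merge 18/101 + 36/101 → 54/101
merge 47/101 + 54/101 → 1
L = 18/101 + 54/101 + 1 = 173/101 ≈ 1.713 bits/symbol.

1.713 bits/symbol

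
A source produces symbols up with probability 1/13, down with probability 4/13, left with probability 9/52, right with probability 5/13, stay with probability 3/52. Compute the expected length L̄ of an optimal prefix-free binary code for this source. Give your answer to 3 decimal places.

2.058 bits/symbol

Repeatedly combine the two least-probable nodes; the expected code length is the sum of the merged weights.
merge 3/52 + 1/13 → 7/52
merge 7/52 + 9/52 → 4/13
merge 4/13 + 4/13 → 8/13
merge 5/13 + 8/13 → 1
L = 7/52 + 4/13 + 8/13 + 1 = 107/52 ≈ 2.058 bits/symbol.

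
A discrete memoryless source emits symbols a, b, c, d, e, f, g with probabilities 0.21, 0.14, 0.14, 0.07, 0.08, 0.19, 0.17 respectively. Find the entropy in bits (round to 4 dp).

H = −Σ pᵢ log₂ pᵢ.
−0.21·log₂(0.21) = 0.4728
−0.14·log₂(0.14) = 0.3971
−0.14·log₂(0.14) = 0.3971
−0.07·log₂(0.07) = 0.2686
−0.08·log₂(0.08) = 0.2915
−0.19·log₂(0.19) = 0.4552
−0.17·log₂(0.17) = 0.4346
Sum ≈ 2.7169 → 2.7169 bits.

2.7169 bits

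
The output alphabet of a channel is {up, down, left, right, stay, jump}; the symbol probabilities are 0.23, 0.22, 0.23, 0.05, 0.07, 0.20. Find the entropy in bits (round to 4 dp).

H = −Σ pᵢ log₂ pᵢ.
−0.23·log₂(0.23) = 0.4877
−0.22·log₂(0.22) = 0.4806
−0.23·log₂(0.23) = 0.4877
−0.05·log₂(0.05) = 0.2161
−0.07·log₂(0.07) = 0.2686
−0.20·log₂(0.20) = 0.4644
Sum ≈ 2.4049 → 2.4049 bits.

2.4049 bits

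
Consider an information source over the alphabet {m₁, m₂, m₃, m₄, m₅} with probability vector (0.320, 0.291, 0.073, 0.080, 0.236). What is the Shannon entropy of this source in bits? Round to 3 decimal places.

2.103 bits

H = −Σ pᵢ log₂ pᵢ.
−0.320·log₂(0.320) = 0.5260
−0.291·log₂(0.291) = 0.5182
−0.073·log₂(0.073) = 0.2756
−0.080·log₂(0.080) = 0.2915
−0.236·log₂(0.236) = 0.4916
Sum ≈ 2.1031 → 2.103 bits.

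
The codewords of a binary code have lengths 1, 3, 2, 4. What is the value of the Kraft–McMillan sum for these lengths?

0.9375

With common denominator 2^4 = 16: Σ 2^(−ℓᵢ) = 8/16 + 2/16 + 4/16 + 1/16 = 15/16 = 0.9375.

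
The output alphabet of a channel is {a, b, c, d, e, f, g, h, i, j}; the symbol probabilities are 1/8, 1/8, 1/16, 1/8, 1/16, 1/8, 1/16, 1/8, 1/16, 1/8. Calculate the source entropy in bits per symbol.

3.25 bits

Each probability is a power of 1/2, so log₂(1/p) is an integer.
H = Σ p·log₂(1/p) = 1/8·3 + 1/8·3 + 1/16·4 + 1/8·3 + 1/16·4 + 1/8·3 + 1/16·4 + 1/8·3 + 1/16·4 + 1/8·3 = 3.25 bits.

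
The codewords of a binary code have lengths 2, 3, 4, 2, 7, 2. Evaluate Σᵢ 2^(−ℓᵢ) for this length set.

0.9453125

With common denominator 2^7 = 128: Σ 2^(−ℓᵢ) = 32/128 + 16/128 + 8/128 + 32/128 + 1/128 + 32/128 = 121/128 = 0.9453125.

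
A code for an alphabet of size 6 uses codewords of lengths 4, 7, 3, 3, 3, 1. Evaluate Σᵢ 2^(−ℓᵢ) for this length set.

0.9453125

With common denominator 2^7 = 128: Σ 2^(−ℓᵢ) = 8/128 + 1/128 + 16/128 + 16/128 + 16/128 + 64/128 = 121/128 = 0.9453125.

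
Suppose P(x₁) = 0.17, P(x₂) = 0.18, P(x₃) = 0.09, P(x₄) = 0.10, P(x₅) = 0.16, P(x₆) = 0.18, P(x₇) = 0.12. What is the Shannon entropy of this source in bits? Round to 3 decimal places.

2.760 bits

H = −Σ pᵢ log₂ pᵢ.
−0.17·log₂(0.17) = 0.4346
−0.18·log₂(0.18) = 0.4453
−0.09·log₂(0.09) = 0.3127
−0.10·log₂(0.10) = 0.3322
−0.16·log₂(0.16) = 0.4230
−0.18·log₂(0.18) = 0.4453
−0.12·log₂(0.12) = 0.3671
Sum ≈ 2.7601 → 2.760 bits.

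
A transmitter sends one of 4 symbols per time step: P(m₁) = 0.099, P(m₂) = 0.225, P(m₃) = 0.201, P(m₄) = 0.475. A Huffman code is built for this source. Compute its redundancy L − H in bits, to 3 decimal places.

0.035 bits

Entropy H = −Σ p log₂ p ≈ 1.7899 bits.
Huffman merges: 99/1000+201/1000→3/10; 9/40+3/10→21/40; 19/40+21/40→1. L = 73/40 ≈ 1.8250.
L − H = 1.8250 − 1.7899 = 0.035 bits.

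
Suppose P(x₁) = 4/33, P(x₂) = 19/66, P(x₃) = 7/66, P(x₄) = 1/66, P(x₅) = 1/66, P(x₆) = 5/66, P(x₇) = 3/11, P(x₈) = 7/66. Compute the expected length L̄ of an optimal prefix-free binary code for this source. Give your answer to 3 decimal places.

Repeatedly combine the two least-probable nodes; the expected code length is the sum of the merged weights.
merge 1/66 + 1/66 → 1/33
merge 1/33 + 5/66 → 7/66
merge 7/66 + 7/66 → 7/33
merge 7/66 + 4/33 → 5/22
merge 7/33 + 5/22 → 29/66
merge 3/11 + 19/66 → 37/66
merge 29/66 + 37/66 → 1
L = 1/33 + 7/66 + 7/33 + 5/22 + 29/66 + 37/66 + 1 = 85/33 ≈ 2.576 bits/symbol.

2.576 bits/symbol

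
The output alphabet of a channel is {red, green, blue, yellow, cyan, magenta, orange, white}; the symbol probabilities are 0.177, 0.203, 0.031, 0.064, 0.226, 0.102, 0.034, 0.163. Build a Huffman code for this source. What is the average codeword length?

Repeatedly combine the two least-probable nodes; the expected code length is the sum of the merged weights.
merge 31/1000 + 17/500 → 13/200
merge 8/125 + 13/200 → 129/1000
merge 51/500 + 129/1000 → 231/1000
merge 163/1000 + 177/1000 → 17/50
merge 203/1000 + 113/500 → 429/1000
merge 231/1000 + 17/50 → 571/1000
merge 429/1000 + 571/1000 → 1
L = 13/200 + 129/1000 + 231/1000 + 17/50 + 429/1000 + 571/1000 + 1 = 553/200 = 2.765 bits/symbol.

2.765 bits/symbol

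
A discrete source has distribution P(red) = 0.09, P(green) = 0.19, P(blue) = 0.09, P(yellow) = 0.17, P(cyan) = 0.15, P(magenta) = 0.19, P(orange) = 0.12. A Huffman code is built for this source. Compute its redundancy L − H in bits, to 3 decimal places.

0.052 bits

Entropy H = −Σ p log₂ p ≈ 2.7480 bits.
Huffman merges: 9/100+9/100→9/50; 3/25+3/20→27/100; 17/100+9/50→7/20; 19/100+19/100→19/50; 27/100+7/20→31/50; 19/50+31/50→1. L = 14/5 ≈ 2.8000.
L − H = 2.8000 − 2.7480 = 0.052 bits.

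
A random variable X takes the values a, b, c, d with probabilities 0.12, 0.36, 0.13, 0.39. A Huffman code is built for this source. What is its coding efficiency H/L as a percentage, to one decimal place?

97.3%

Entropy H = −Σ p log₂ p ≈ 1.8101 bits.
Huffman merges: 3/25+13/100→1/4; 1/4+9/25→61/100; 39/100+61/100→1. L = 93/50 ≈ 1.8600.
Efficiency = H/L = 1.8101/1.8600 = 97.3%.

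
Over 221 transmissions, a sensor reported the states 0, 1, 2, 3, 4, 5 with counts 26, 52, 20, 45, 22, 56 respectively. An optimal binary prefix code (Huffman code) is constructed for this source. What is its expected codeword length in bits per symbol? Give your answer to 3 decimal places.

Probabilities are the counts divided by 221.
Repeatedly combine the two least-probable nodes; the expected code length is the sum of the merged weights.
merge 20/221 + 22/221 → 42/221
merge 2/17 + 42/221 → 4/13
merge 45/221 + 4/17 → 97/221
merge 56/221 + 4/13 → 124/221
merge 97/221 + 124/221 → 1
L = 42/221 + 4/13 + 97/221 + 124/221 + 1 = 552/221 ≈ 2.498 bits/symbol.

2.498 bits/symbol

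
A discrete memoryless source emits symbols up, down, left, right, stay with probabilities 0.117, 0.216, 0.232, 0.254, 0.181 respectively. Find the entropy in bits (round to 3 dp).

2.277 bits

H = −Σ pᵢ log₂ pᵢ.
−0.117·log₂(0.117) = 0.3622
−0.216·log₂(0.216) = 0.4776
−0.232·log₂(0.232) = 0.4890
−0.254·log₂(0.254) = 0.5022
−0.181·log₂(0.181) = 0.4463
Sum ≈ 2.2772 → 2.277 bits.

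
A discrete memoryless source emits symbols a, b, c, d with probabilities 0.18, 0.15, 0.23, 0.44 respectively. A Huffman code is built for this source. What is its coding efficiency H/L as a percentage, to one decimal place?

98.7%

Entropy H = −Σ p log₂ p ≈ 1.8647 bits.
Huffman merges: 3/20+9/50→33/100; 23/100+33/100→14/25; 11/25+14/25→1. L = 189/100 ≈ 1.8900.
Efficiency = H/L = 1.8647/1.8900 = 98.7%.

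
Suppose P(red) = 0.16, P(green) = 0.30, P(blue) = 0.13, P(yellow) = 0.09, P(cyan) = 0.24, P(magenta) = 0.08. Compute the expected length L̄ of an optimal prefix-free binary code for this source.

2.46 bits/symbol

Repeatedly combine the two least-probable nodes; the expected code length is the sum of the merged weights.
merge 2/25 + 9/100 → 17/100
merge 13/100 + 4/25 → 29/100
merge 17/100 + 6/25 → 41/100
merge 29/100 + 3/10 → 59/100
merge 41/100 + 59/100 → 1
L = 17/100 + 29/100 + 41/100 + 59/100 + 1 = 123/50 = 2.46 bits/symbol.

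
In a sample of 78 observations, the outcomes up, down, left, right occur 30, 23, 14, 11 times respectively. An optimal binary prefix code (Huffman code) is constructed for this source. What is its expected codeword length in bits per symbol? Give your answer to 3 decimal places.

1.936 bits/symbol

Probabilities are the counts divided by 78.
Repeatedly combine the two least-probable nodes; the expected code length is the sum of the merged weights.
merge 11/78 + 7/39 → 25/78
merge 23/78 + 25/78 → 8/13
merge 5/13 + 8/13 → 1
L = 25/78 + 8/13 + 1 = 151/78 ≈ 1.936 bits/symbol.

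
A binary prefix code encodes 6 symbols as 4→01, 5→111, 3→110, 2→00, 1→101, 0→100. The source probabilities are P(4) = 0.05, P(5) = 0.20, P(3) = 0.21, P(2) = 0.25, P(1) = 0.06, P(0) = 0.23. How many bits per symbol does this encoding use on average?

L̄ = Σ pᵢ·ℓᵢ = 0.05·2 + 0.20·3 + 0.21·3 + 0.25·2 + 0.06·3 + 0.23·3 = 2.7 bits/symbol.

2.7 bits/symbol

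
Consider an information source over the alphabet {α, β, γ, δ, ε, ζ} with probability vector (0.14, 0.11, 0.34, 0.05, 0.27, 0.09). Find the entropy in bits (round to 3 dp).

2.315 bits

H = −Σ pᵢ log₂ pᵢ.
−0.14·log₂(0.14) = 0.3971
−0.11·log₂(0.11) = 0.3503
−0.34·log₂(0.34) = 0.5292
−0.05·log₂(0.05) = 0.2161
−0.27·log₂(0.27) = 0.5100
−0.09·log₂(0.09) = 0.3127
Sum ≈ 2.3153 → 2.315 bits.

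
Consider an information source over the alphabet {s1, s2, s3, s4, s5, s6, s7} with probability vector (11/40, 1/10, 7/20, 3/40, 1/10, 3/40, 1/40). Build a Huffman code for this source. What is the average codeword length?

2.475 bits/symbol

Repeatedly combine the two least-probable nodes; the expected code length is the sum of the merged weights.
merge 1/40 + 3/40 → 1/10
merge 3/40 + 1/10 → 7/40
merge 1/10 + 1/10 → 1/5
merge 7/40 + 1/5 → 3/8
merge 11/40 + 7/20 → 5/8
merge 3/8 + 5/8 → 1
L = 1/10 + 7/40 + 1/5 + 3/8 + 5/8 + 1 = 99/40 = 2.475 bits/symbol.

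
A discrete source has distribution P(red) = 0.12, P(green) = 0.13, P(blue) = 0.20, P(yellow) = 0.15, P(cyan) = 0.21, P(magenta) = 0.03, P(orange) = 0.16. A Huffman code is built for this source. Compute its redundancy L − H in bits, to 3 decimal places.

Entropy H = −Σ p log₂ p ≈ 2.6722 bits.
Huffman merges: 3/100+3/25→3/20; 13/100+3/20→7/25; 3/20+4/25→31/100; 1/5+21/100→41/100; 7/25+31/100→59/100; 41/100+59/100→1. L = 137/50 ≈ 2.7400.
L − H = 2.7400 − 2.6722 = 0.068 bits.

0.068 bits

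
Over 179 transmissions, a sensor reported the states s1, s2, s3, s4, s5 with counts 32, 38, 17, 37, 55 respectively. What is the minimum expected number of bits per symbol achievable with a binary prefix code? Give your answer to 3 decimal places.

2.274 bits/symbol

Probabilities are the counts divided by 179.
Repeatedly combine the two least-probable nodes; the expected code length is the sum of the merged weights.
merge 17/179 + 32/179 → 49/179
merge 37/179 + 38/179 → 75/179
merge 49/179 + 55/179 → 104/179
merge 75/179 + 104/179 → 1
L = 49/179 + 75/179 + 104/179 + 1 = 407/179 ≈ 2.274 bits/symbol.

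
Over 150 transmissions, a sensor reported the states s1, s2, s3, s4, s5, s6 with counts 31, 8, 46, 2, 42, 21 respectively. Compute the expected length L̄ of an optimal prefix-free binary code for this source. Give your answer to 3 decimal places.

2.273 bits/symbol

Probabilities are the counts divided by 150.
Repeatedly combine the two least-probable nodes; the expected code length is the sum of the merged weights.
merge 1/75 + 4/75 → 1/15
merge 1/15 + 7/50 → 31/150
merge 31/150 + 31/150 → 31/75
merge 7/25 + 23/75 → 44/75
merge 31/75 + 44/75 → 1
L = 1/15 + 31/150 + 31/75 + 44/75 + 1 = 341/150 ≈ 2.273 bits/symbol.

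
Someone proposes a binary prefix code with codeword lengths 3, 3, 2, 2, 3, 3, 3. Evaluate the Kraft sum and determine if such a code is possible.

1.125; no

With common denominator 2^3 = 8: Σ 2^(−ℓᵢ) = 1/8 + 1/8 + 2/8 + 2/8 + 1/8 + 1/8 + 1/8 = 9/8 = 1.125.
Kraft's inequality requires Σ ≤ 1; here Σ = 1.125 > 1, so no such prefix code exists.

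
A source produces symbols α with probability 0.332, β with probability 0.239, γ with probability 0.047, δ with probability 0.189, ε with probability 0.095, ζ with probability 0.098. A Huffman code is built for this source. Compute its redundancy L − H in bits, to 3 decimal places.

Entropy H = −Σ p log₂ p ≈ 2.3343 bits.
Huffman merges: 47/1000+19/200→71/500; 49/500+71/500→6/25; 189/1000+239/1000→107/250; 6/25+83/250→143/250; 107/250+143/250→1. L = 1191/500 ≈ 2.3820.
L − H = 2.3820 − 2.3343 = 0.048 bits.

0.048 bits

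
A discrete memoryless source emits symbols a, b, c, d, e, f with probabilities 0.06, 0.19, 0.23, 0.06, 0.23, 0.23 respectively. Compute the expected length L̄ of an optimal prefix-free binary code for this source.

2.43 bits/symbol

Repeatedly combine the two least-probable nodes; the expected code length is the sum of the merged weights.
merge 3/50 + 3/50 → 3/25
merge 3/25 + 19/100 → 31/100
merge 23/100 + 23/100 → 23/50
merge 23/100 + 31/100 → 27/50
merge 23/50 + 27/50 → 1
L = 3/25 + 31/100 + 23/50 + 27/50 + 1 = 243/100 = 2.43 bits/symbol.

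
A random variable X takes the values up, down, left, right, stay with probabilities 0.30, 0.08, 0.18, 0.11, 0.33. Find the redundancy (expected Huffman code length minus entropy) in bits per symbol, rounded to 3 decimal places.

Entropy H = −Σ p log₂ p ≈ 2.1360 bits.
Huffman merges: 2/25+11/100→19/100; 9/50+19/100→37/100; 3/10+33/100→63/100; 37/100+63/100→1. L = 219/100 ≈ 2.1900.
L − H = 2.1900 − 2.1360 = 0.054 bits.

0.054 bits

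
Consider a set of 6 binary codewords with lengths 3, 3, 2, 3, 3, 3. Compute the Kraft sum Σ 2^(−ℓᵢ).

With common denominator 2^3 = 8: Σ 2^(−ℓᵢ) = 1/8 + 1/8 + 2/8 + 1/8 + 1/8 + 1/8 = 7/8 = 0.875.

0.875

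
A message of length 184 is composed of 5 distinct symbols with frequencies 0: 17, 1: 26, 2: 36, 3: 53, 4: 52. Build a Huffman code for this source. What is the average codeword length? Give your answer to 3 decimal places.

Probabilities are the counts divided by 184.
Repeatedly combine the two least-probable nodes; the expected code length is the sum of the merged weights.
merge 17/184 + 13/92 → 43/184
merge 9/46 + 43/184 → 79/184
merge 13/46 + 53/184 → 105/184
merge 79/184 + 105/184 → 1
L = 43/184 + 79/184 + 105/184 + 1 = 411/184 ≈ 2.234 bits/symbol.

2.234 bits/symbol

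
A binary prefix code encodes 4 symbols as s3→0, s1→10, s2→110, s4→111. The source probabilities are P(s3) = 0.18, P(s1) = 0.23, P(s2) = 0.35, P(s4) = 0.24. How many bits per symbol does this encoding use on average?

2.41 bits/symbol

L̄ = Σ pᵢ·ℓᵢ = 0.18·1 + 0.23·2 + 0.35·3 + 0.24·3 = 2.41 bits/symbol.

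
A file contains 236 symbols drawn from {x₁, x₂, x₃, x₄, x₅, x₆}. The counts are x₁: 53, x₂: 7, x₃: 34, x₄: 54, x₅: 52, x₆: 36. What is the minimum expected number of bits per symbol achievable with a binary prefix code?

Probabilities are the counts divided by 236.
Repeatedly combine the two least-probable nodes; the expected code length is the sum of the merged weights.
merge 7/236 + 17/118 → 41/236
merge 9/59 + 41/236 → 77/236
merge 13/59 + 53/236 → 105/236
merge 27/118 + 77/236 → 131/236
merge 105/236 + 131/236 → 1
L = 41/236 + 77/236 + 105/236 + 131/236 + 1 = 5/2 = 2.5 bits/symbol.

2.5 bits/symbol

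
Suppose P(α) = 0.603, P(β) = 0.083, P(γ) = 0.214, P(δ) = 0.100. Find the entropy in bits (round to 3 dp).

1.546 bits

H = −Σ pᵢ log₂ pᵢ.
−0.603·log₂(0.603) = 0.4401
−0.083·log₂(0.083) = 0.2980
−0.214·log₂(0.214) = 0.4760
−0.100·log₂(0.100) = 0.3322
Sum ≈ 1.5463 → 1.546 bits.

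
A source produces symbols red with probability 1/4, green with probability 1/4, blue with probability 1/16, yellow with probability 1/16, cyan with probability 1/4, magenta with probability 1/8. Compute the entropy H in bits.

Each probability is a power of 1/2, so log₂(1/p) is an integer.
H = Σ p·log₂(1/p) = 1/4·2 + 1/4·2 + 1/16·4 + 1/16·4 + 1/4·2 + 1/8·3 = 2.375 bits.

2.375 bits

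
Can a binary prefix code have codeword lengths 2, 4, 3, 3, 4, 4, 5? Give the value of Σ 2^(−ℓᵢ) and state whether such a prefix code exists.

0.71875; yes

With common denominator 2^5 = 32: Σ 2^(−ℓᵢ) = 8/32 + 2/32 + 4/32 + 4/32 + 2/32 + 2/32 + 1/32 = 23/32 = 0.71875.
Kraft's inequality requires Σ ≤ 1; here Σ = 0.71875 ≤ 1, so such a prefix code exists.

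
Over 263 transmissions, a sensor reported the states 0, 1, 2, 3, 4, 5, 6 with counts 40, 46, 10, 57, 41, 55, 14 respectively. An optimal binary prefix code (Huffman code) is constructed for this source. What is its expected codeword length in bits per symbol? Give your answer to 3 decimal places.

Probabilities are the counts divided by 263.
Repeatedly combine the two least-probable nodes; the expected code length is the sum of the merged weights.
merge 10/263 + 14/263 → 24/263
merge 24/263 + 40/263 → 64/263
merge 41/263 + 46/263 → 87/263
merge 55/263 + 57/263 → 112/263
merge 64/263 + 87/263 → 151/263
merge 112/263 + 151/263 → 1
L = 24/263 + 64/263 + 87/263 + 112/263 + 151/263 + 1 = 701/263 ≈ 2.665 bits/symbol.

2.665 bits/symbol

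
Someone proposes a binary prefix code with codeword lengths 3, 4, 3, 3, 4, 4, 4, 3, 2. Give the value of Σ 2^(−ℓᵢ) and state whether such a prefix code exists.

1; yes

With common denominator 2^4 = 16: Σ 2^(−ℓᵢ) = 2/16 + 1/16 + 2/16 + 2/16 + 1/16 + 1/16 + 1/16 + 2/16 + 4/16 = 16/16 = 1.
Kraft's inequality requires Σ ≤ 1; here Σ = 1 ≤ 1, so such a prefix code exists.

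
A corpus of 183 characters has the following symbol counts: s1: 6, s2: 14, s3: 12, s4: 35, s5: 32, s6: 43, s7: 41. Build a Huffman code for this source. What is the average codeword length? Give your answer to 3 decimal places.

2.623 bits/symbol

Probabilities are the counts divided by 183.
Repeatedly combine the two least-probable nodes; the expected code length is the sum of the merged weights.
merge 2/61 + 4/61 → 6/61
merge 14/183 + 6/61 → 32/183
merge 32/183 + 32/183 → 64/183
merge 35/183 + 41/183 → 76/183
merge 43/183 + 64/183 → 107/183
merge 76/183 + 107/183 → 1
L = 6/61 + 32/183 + 64/183 + 76/183 + 107/183 + 1 = 160/61 ≈ 2.623 bits/symbol.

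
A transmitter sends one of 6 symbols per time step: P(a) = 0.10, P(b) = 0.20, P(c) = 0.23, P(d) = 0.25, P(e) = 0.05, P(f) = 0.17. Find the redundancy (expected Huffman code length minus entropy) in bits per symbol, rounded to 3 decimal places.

Entropy H = −Σ p log₂ p ≈ 2.4349 bits.
Huffman merges: 1/20+1/10→3/20; 3/20+17/100→8/25; 1/5+23/100→43/100; 1/4+8/25→57/100; 43/100+57/100→1. L = 247/100 ≈ 2.4700.
L − H = 2.4700 − 2.4349 = 0.035 bits.

0.035 bits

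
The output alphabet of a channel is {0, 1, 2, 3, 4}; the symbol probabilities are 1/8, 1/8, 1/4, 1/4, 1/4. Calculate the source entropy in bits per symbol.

Each probability is a power of 1/2, so log₂(1/p) is an integer.
H = Σ p·log₂(1/p) = 1/8·3 + 1/8·3 + 1/4·2 + 1/4·2 + 1/4·2 = 2.25 bits.

2.25 bits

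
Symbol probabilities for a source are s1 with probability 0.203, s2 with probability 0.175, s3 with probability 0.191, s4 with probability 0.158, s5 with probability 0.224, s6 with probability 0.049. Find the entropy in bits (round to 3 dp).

H = −Σ pᵢ log₂ pᵢ.
−0.203·log₂(0.203) = 0.4670
−0.175·log₂(0.175) = 0.4401
−0.191·log₂(0.191) = 0.4562
−0.158·log₂(0.158) = 0.4206
−0.224·log₂(0.224) = 0.4835
−0.049·log₂(0.049) = 0.2132
Sum ≈ 2.4805 → 2.481 bits.

2.481 bits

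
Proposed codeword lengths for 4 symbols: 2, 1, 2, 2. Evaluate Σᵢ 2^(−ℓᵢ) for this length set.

1.25

With common denominator 2^2 = 4: Σ 2^(−ℓᵢ) = 1/4 + 2/4 + 1/4 + 1/4 = 5/4 = 1.25.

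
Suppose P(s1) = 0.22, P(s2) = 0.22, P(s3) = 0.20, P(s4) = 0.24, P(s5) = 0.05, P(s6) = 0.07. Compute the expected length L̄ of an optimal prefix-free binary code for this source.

Repeatedly combine the two least-probable nodes; the expected code length is the sum of the merged weights.
merge 1/20 + 7/100 → 3/25
merge 3/25 + 1/5 → 8/25
merge 11/50 + 11/50 → 11/25
merge 6/25 + 8/25 → 14/25
merge 11/25 + 14/25 → 1
L = 3/25 + 8/25 + 11/25 + 14/25 + 1 = 61/25 = 2.44 bits/symbol.

2.44 bits/symbol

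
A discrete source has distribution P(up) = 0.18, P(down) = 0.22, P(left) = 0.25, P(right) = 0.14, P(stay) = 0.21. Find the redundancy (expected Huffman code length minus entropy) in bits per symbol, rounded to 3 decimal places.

Entropy H = −Σ p log₂ p ≈ 2.2958 bits.
Huffman merges: 7/50+9/50→8/25; 21/100+11/50→43/100; 1/4+8/25→57/100; 43/100+57/100→1. L = 58/25 ≈ 2.3200.
L − H = 2.3200 − 2.2958 = 0.024 bits.

0.024 bits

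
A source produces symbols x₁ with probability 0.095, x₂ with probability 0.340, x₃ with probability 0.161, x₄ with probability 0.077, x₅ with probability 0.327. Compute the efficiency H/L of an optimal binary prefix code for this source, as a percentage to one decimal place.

Entropy H = −Σ p log₂ p ≈ 2.0882 bits.
Huffman merges: 77/1000+19/200→43/250; 161/1000+43/250→333/1000; 327/1000+333/1000→33/50; 17/50+33/50→1. L = 433/200 ≈ 2.1650.
Efficiency = H/L = 2.0882/2.1650 = 96.5%.

96.5%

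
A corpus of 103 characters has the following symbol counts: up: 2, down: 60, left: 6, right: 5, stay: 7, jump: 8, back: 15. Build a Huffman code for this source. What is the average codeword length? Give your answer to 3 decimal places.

2.029 bits/symbol

Probabilities are the counts divided by 103.
Repeatedly combine the two least-probable nodes; the expected code length is the sum of the merged weights.
merge 2/103 + 5/103 → 7/103
merge 6/103 + 7/103 → 13/103
merge 7/103 + 8/103 → 15/103
merge 13/103 + 15/103 → 28/103
merge 15/103 + 28/103 → 43/103
merge 43/103 + 60/103 → 1
L = 7/103 + 13/103 + 15/103 + 28/103 + 43/103 + 1 = 209/103 ≈ 2.029 bits/symbol.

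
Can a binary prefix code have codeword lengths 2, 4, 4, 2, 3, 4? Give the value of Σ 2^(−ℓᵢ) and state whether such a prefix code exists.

0.8125; yes

With common denominator 2^4 = 16: Σ 2^(−ℓᵢ) = 4/16 + 1/16 + 1/16 + 4/16 + 2/16 + 1/16 = 13/16 = 0.8125.
Kraft's inequality requires Σ ≤ 1; here Σ = 0.8125 ≤ 1, so such a prefix code exists.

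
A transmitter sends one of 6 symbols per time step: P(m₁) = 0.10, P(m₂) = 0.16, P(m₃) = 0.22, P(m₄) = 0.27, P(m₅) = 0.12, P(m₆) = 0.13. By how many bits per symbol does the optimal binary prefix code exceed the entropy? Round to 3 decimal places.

0.014 bits

Entropy H = −Σ p log₂ p ≈ 2.4955 bits.
Huffman merges: 1/10+3/25→11/50; 13/100+4/25→29/100; 11/50+11/50→11/25; 27/100+29/100→14/25; 11/25+14/25→1. L = 251/100 ≈ 2.5100.
L − H = 2.5100 − 2.4955 = 0.014 bits.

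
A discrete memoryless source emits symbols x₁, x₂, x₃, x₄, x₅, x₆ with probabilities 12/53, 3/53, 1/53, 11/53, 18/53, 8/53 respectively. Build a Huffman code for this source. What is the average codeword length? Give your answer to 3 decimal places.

2.302 bits/symbol

Repeatedly combine the two least-probable nodes; the expected code length is the sum of the merged weights.
merge 1/53 + 3/53 → 4/53
merge 4/53 + 8/53 → 12/53
merge 11/53 + 12/53 → 23/53
merge 12/53 + 18/53 → 30/53
merge 23/53 + 30/53 → 1
L = 4/53 + 12/53 + 23/53 + 30/53 + 1 = 122/53 ≈ 2.302 bits/symbol.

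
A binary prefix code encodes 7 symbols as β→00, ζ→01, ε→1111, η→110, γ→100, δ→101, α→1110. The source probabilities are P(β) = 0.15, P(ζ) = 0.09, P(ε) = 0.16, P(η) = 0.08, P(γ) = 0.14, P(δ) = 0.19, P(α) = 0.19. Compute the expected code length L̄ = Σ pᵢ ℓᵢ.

3.11 bits/symbol

L̄ = Σ pᵢ·ℓᵢ = 0.15·2 + 0.09·2 + 0.16·4 + 0.08·3 + 0.14·3 + 0.19·3 + 0.19·4 = 3.11 bits/symbol.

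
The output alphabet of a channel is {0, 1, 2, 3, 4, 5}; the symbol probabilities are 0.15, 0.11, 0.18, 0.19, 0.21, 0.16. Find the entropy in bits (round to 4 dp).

H = −Σ pᵢ log₂ pᵢ.
−0.15·log₂(0.15) = 0.4105
−0.11·log₂(0.11) = 0.3503
−0.18·log₂(0.18) = 0.4453
−0.19·log₂(0.19) = 0.4552
−0.21·log₂(0.21) = 0.4728
−0.16·log₂(0.16) = 0.4230
Sum ≈ 2.5572 → 2.5572 bits.

2.5572 bits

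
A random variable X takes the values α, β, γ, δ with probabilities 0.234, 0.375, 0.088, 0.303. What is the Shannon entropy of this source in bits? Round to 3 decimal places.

H = −Σ pᵢ log₂ pᵢ.
−0.234·log₂(0.234) = 0.4903
−0.375·log₂(0.375) = 0.5306
−0.088·log₂(0.088) = 0.3086
−0.303·log₂(0.303) = 0.5220
Sum ≈ 1.8515 → 1.851 bits.

1.851 bits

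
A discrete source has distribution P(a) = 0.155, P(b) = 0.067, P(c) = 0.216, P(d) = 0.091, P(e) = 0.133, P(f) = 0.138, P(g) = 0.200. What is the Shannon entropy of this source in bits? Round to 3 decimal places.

2.716 bits

H = −Σ pᵢ log₂ pᵢ.
−0.155·log₂(0.155) = 0.4169
−0.067·log₂(0.067) = 0.2613
−0.216·log₂(0.216) = 0.4776
−0.091·log₂(0.091) = 0.3147
−0.133·log₂(0.133) = 0.3871
−0.138·log₂(0.138) = 0.3943
−0.200·log₂(0.200) = 0.4644
Sum ≈ 2.7162 → 2.716 bits.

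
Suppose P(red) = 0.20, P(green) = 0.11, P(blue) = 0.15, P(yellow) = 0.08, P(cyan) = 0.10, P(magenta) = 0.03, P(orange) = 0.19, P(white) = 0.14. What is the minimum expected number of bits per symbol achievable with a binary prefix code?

2.91 bits/symbol

Repeatedly combine the two least-probable nodes; the expected code length is the sum of the merged weights.
merge 3/100 + 2/25 → 11/100
merge 1/10 + 11/100 → 21/100
merge 11/100 + 7/50 → 1/4
merge 3/20 + 19/100 → 17/50
merge 1/5 + 21/100 → 41/100
merge 1/4 + 17/50 → 59/100
merge 41/100 + 59/100 → 1
L = 11/100 + 21/100 + 1/4 + 17/50 + 41/100 + 59/100 + 1 = 291/100 = 2.91 bits/symbol.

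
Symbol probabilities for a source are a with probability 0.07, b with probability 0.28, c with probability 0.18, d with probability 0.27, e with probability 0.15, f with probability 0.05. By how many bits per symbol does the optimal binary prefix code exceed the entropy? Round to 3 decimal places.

Entropy H = −Σ p log₂ p ≈ 2.3647 bits.
Huffman merges: 1/20+7/100→3/25; 3/25+3/20→27/100; 9/50+27/100→9/20; 27/100+7/25→11/20; 9/20+11/20→1. L = 239/100 ≈ 2.3900.
L − H = 2.3900 − 2.3647 = 0.025 bits.

0.025 bits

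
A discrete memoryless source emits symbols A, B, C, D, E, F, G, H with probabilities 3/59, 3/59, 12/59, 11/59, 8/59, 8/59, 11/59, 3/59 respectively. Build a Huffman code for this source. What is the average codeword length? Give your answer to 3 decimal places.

Repeatedly combine the two least-probable nodes; the expected code length is the sum of the merged weights.
merge 3/59 + 3/59 → 6/59
merge 3/59 + 6/59 → 9/59
merge 8/59 + 8/59 → 16/59
merge 9/59 + 11/59 → 20/59
merge 11/59 + 12/59 → 23/59
merge 16/59 + 20/59 → 36/59
merge 23/59 + 36/59 → 1
L = 6/59 + 9/59 + 16/59 + 20/59 + 23/59 + 36/59 + 1 = 169/59 ≈ 2.864 bits/symbol.

2.864 bits/symbol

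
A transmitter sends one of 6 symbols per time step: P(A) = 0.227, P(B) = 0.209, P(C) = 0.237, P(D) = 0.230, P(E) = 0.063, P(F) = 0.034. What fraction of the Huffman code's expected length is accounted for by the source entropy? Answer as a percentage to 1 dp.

Entropy H = −Σ p log₂ p ≈ 2.3547 bits.
Huffman merges: 17/500+63/1000→97/1000; 97/1000+209/1000→153/500; 227/1000+23/100→457/1000; 237/1000+153/500→543/1000; 457/1000+543/1000→1. L = 2403/1000 ≈ 2.4030.
Efficiency = H/L = 2.3547/2.4030 = 98.0%.

98.0%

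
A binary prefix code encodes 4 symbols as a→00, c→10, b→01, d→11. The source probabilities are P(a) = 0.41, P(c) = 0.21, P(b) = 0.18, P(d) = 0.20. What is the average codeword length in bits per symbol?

L̄ = Σ pᵢ·ℓᵢ = 0.41·2 + 0.21·2 + 0.18·2 + 0.20·2 = 2 bits/symbol.

2 bits/symbol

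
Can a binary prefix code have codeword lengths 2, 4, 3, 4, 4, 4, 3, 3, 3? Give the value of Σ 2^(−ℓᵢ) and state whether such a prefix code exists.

With common denominator 2^4 = 16: Σ 2^(−ℓᵢ) = 4/16 + 1/16 + 2/16 + 1/16 + 1/16 + 1/16 + 2/16 + 2/16 + 2/16 = 16/16 = 1.
Kraft's inequality requires Σ ≤ 1; here Σ = 1 ≤ 1, so such a prefix code exists.

1; yes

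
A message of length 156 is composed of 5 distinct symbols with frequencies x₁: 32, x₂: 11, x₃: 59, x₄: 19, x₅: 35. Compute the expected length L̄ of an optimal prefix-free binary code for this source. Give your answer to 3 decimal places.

Probabilities are the counts divided by 156.
Repeatedly combine the two least-probable nodes; the expected code length is the sum of the merged weights.
merge 11/156 + 19/156 → 5/26
merge 5/26 + 8/39 → 31/78
merge 35/156 + 59/156 → 47/78
merge 31/78 + 47/78 → 1
L = 5/26 + 31/78 + 47/78 + 1 = 57/26 ≈ 2.192 bits/symbol.

2.192 bits/symbol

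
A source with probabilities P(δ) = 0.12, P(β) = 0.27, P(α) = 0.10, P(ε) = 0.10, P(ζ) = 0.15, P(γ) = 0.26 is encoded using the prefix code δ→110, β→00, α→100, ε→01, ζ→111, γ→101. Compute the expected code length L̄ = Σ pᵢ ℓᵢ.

L̄ = Σ pᵢ·ℓᵢ = 0.12·3 + 0.27·2 + 0.10·3 + 0.10·2 + 0.15·3 + 0.26·3 = 2.63 bits/symbol.

2.63 bits/symbol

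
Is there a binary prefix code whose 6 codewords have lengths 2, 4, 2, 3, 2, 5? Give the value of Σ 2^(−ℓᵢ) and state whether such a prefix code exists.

0.96875; yes

With common denominator 2^5 = 32: Σ 2^(−ℓᵢ) = 8/32 + 2/32 + 8/32 + 4/32 + 8/32 + 1/32 = 31/32 = 0.96875.
Kraft's inequality requires Σ ≤ 1; here Σ = 0.96875 ≤ 1, so such a prefix code exists.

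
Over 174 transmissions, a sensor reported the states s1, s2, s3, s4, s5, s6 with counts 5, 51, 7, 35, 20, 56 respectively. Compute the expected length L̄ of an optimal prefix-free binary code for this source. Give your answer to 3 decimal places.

Probabilities are the counts divided by 174.
Repeatedly combine the two least-probable nodes; the expected code length is the sum of the merged weights.
merge 5/174 + 7/174 → 2/29
merge 2/29 + 10/87 → 16/87
merge 16/87 + 35/174 → 67/174
merge 17/58 + 28/87 → 107/174
merge 67/174 + 107/174 → 1
L = 2/29 + 16/87 + 67/174 + 107/174 + 1 = 196/87 ≈ 2.253 bits/symbol.

2.253 bits/symbol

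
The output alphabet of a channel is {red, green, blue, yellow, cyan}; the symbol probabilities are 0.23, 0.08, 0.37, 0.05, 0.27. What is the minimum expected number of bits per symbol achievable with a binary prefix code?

Repeatedly combine the two least-probable nodes; the expected code length is the sum of the merged weights.
merge 1/20 + 2/25 → 13/100
merge 13/100 + 23/100 → 9/25
merge 27/100 + 9/25 → 63/100
merge 37/100 + 63/100 → 1
L = 13/100 + 9/25 + 63/100 + 1 = 53/25 = 2.12 bits/symbol.

2.12 bits/symbol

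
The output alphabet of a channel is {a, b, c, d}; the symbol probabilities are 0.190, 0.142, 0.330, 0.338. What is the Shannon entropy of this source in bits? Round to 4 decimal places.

1.9119 bits

H = −Σ pᵢ log₂ pᵢ.
−0.190·log₂(0.190) = 0.4552
−0.142·log₂(0.142) = 0.3999
−0.330·log₂(0.330) = 0.5278
−0.338·log₂(0.338) = 0.5289
Sum ≈ 1.9119 → 1.9119 bits.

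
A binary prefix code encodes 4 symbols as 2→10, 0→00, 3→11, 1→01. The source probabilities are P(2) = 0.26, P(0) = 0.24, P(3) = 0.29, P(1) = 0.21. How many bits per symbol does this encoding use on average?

L̄ = Σ pᵢ·ℓᵢ = 0.26·2 + 0.24·2 + 0.29·2 + 0.21·2 = 2 bits/symbol.

2 bits/symbol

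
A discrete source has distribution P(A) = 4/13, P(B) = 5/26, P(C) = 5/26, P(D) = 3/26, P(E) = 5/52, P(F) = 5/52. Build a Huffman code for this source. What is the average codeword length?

Repeatedly combine the two least-probable nodes; the expected code length is the sum of the merged weights.
merge 5/52 + 5/52 → 5/26
merge 3/26 + 5/26 → 4/13
merge 5/26 + 5/26 → 5/13
merge 4/13 + 4/13 → 8/13
merge 5/13 + 8/13 → 1
L = 5/26 + 4/13 + 5/13 + 8/13 + 1 = 5/2 = 2.5 bits/symbol.

2.5 bits/symbol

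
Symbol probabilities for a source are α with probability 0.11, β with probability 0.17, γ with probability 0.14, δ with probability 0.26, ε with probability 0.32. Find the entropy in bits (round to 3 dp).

2.213 bits

H = −Σ pᵢ log₂ pᵢ.
−0.11·log₂(0.11) = 0.3503
−0.17·log₂(0.17) = 0.4346
−0.14·log₂(0.14) = 0.3971
−0.26·log₂(0.26) = 0.5053
−0.32·log₂(0.32) = 0.5260
Sum ≈ 2.2133 → 2.213 bits.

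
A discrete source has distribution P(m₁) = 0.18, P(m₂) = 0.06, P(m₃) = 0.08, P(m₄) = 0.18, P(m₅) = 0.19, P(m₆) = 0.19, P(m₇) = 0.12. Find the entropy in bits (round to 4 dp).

2.7032 bits

H = −Σ pᵢ log₂ pᵢ.
−0.18·log₂(0.18) = 0.4453
−0.06·log₂(0.06) = 0.2435
−0.08·log₂(0.08) = 0.2915
−0.18·log₂(0.18) = 0.4453
−0.19·log₂(0.19) = 0.4552
−0.19·log₂(0.19) = 0.4552
−0.12·log₂(0.12) = 0.3671
Sum ≈ 2.7032 → 2.7032 bits.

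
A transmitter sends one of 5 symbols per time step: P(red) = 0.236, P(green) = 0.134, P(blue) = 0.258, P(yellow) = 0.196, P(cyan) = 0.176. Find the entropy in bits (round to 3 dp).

2.286 bits

H = −Σ pᵢ log₂ pᵢ.
−0.236·log₂(0.236) = 0.4916
−0.134·log₂(0.134) = 0.3886
−0.258·log₂(0.258) = 0.5043
−0.196·log₂(0.196) = 0.4608
−0.176·log₂(0.176) = 0.4411
Sum ≈ 2.2864 → 2.286 bits.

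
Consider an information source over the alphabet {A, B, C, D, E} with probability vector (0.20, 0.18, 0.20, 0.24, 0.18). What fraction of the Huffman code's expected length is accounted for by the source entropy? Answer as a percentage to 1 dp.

98.0%

Entropy H = −Σ p log₂ p ≈ 2.3135 bits.
Huffman merges: 9/50+9/50→9/25; 1/5+1/5→2/5; 6/25+9/25→3/5; 2/5+3/5→1. L = 59/25 ≈ 2.3600.
Efficiency = H/L = 2.3135/2.3600 = 98.0%.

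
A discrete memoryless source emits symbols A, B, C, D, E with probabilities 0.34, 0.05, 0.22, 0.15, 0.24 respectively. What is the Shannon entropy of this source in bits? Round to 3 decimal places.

H = −Σ pᵢ log₂ pᵢ.
−0.34·log₂(0.34) = 0.5292
−0.05·log₂(0.05) = 0.2161
−0.22·log₂(0.22) = 0.4806
−0.15·log₂(0.15) = 0.4105
−0.24·log₂(0.24) = 0.4941
Sum ≈ 2.1305 → 2.131 bits.

2.131 bits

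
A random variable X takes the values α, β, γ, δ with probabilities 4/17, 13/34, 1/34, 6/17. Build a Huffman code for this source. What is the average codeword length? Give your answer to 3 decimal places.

1.882 bits/symbol

Repeatedly combine the two least-probable nodes; the expected code length is the sum of the merged weights.
merge 1/34 + 4/17 → 9/34
merge 9/34 + 6/17 → 21/34
merge 13/34 + 21/34 → 1
L = 9/34 + 21/34 + 1 = 32/17 ≈ 1.882 bits/symbol.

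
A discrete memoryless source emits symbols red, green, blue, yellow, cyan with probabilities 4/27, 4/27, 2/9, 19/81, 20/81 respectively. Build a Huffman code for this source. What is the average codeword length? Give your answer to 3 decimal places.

2.296 bits/symbol

Repeatedly combine the two least-probable nodes; the expected code length is the sum of the merged weights.
merge 4/27 + 4/27 → 8/27
merge 2/9 + 19/81 → 37/81
merge 20/81 + 8/27 → 44/81
merge 37/81 + 44/81 → 1
L = 8/27 + 37/81 + 44/81 + 1 = 62/27 ≈ 2.296 bits/symbol.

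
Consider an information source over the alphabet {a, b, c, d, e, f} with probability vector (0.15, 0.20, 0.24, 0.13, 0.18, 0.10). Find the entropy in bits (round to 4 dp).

2.5292 bits

H = −Σ pᵢ log₂ pᵢ.
−0.15·log₂(0.15) = 0.4105
−0.20·log₂(0.20) = 0.4644
−0.24·log₂(0.24) = 0.4941
−0.13·log₂(0.13) = 0.3826
−0.18·log₂(0.18) = 0.4453
−0.10·log₂(0.10) = 0.3322
Sum ≈ 2.5292 → 2.5292 bits.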